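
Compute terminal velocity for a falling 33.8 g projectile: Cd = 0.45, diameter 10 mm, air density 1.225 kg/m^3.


A = pi*(d/2)^2 = pi*(10/2000)^2 = 7.85398e-05 m^2
vt = sqrt(2mg/(Cd*rho*A)) = sqrt(2*0.0338*9.81/(0.45 * 1.225 * 7.85398e-05)) = 123.8 m/s

123.8 m/s


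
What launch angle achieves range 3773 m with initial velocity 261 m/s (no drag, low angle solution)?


sin(2*theta) = R*g/v0^2 = 3773*9.81/261^2 = 0.543344, theta = arcsin(0.543344)/2 = 16.46°

16.46 degrees


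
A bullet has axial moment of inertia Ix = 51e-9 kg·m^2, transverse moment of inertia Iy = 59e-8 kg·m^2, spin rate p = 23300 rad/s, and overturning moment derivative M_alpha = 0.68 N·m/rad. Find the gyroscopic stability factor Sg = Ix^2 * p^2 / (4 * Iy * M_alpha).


Sg = Ix^2 * p^2 / (4 * Iy * M_alpha) = (51e-9)^2 * 23300^2 / (4 * 59e-8 * 0.68) = 0.8799

0.8799


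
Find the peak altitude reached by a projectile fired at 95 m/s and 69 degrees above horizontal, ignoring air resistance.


H = (v0*sin(theta))^2 / (2g) = (95*sin(69°))^2 / (2*9.81) = 400.9 m

400.9 m


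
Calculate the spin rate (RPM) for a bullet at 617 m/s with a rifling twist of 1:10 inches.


twist_m = 10*0.0254 = 0.254 m
spin = v/twist = 617/0.254 = 2429.134 rev/s
RPM = spin*60 = 2429.134*60 ≈ 145748 RPM

145748 RPM


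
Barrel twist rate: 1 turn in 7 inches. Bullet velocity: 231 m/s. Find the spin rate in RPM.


twist_m = 7*0.0254 = 0.1778 m
spin = v/twist = 231/0.1778 = 1299.213 rev/s
RPM = spin*60 = 1299.213*60 ≈ 77953 RPM

77953 RPM


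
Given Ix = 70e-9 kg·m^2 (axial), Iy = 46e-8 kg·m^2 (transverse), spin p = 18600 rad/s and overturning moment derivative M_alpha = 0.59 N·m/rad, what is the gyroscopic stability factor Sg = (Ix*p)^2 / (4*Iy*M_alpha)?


Sg = Ix^2 * p^2 / (4 * Iy * M_alpha) = (70e-9)^2 * 18600^2 / (4 * 46e-8 * 0.59) = 1.562

1.562


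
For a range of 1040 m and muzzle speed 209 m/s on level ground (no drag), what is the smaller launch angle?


sin(2*theta) = R*g/v0^2 = 1040*9.81/209^2 = 0.233566, theta = arcsin(0.233566)/2 = 6.754°

6.754 degrees


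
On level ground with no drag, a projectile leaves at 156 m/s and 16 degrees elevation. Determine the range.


R = v0^2 * sin(2*theta) / g = 156^2 * sin(2*16°) / 9.81 = 1315 m

1315 m


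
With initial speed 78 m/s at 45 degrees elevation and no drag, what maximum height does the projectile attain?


H = (v0*sin(theta))^2 / (2g) = (78*sin(45°))^2 / (2*9.81) = 155 m

155 m


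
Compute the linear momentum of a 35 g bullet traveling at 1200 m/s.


p = m*v = 0.035*1200 = 42 kg·m/s

42 kg·m/s


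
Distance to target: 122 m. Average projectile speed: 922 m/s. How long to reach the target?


t = d/v = 122/922 = 0.1323 s

0.1323 s


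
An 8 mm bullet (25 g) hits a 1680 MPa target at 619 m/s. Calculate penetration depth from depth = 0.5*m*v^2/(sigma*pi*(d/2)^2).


A = pi*(d/2)^2 = pi*(8/2)^2 = 50.2655 mm^2
E = 0.5*m*v^2 = 0.5*0.025*619^2 = 4789.51 J
depth = E/(sigma*A) = 4789.51 J / (1680 MPa * 50.2655 mm^2) = 4789.51/(1680 * 50.2655) m = 0.0567169 m ≈ 56.72 mm

56.72 mm


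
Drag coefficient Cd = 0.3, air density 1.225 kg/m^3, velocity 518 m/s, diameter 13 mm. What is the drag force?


A = pi*(d/2)^2 = pi*(13/2000)^2 = 1.32732e-04 m^2
Fd = 0.5*Cd*rho*A*v^2 = 0.5*0.3*1.225*1.32732e-04*518^2 = 6.544 N

6.544 N


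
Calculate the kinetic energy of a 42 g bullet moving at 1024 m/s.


E = 0.5*m*v^2 = 0.5*0.042*1024^2 = 22020 J

22020 J


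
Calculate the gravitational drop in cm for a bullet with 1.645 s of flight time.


drop = 0.5*g*t^2 = 0.5*9.81*1.645^2 = 13.2731 m ≈ 1327 cm

1327 cm


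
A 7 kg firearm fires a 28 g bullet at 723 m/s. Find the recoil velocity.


v_recoil = m_p * v_p / m_gun = 0.028 * 723 / 7 = 2.892 m/s

2.892 m/s


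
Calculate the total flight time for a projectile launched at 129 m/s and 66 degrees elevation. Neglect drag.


T = 2*v0*sin(theta)/g = 2*129*sin(66°)/9.81 = 24.03 s

24.03 s


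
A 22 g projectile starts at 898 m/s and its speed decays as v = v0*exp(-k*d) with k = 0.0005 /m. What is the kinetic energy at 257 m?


v = v0*exp(-k*d) = 898*exp(-0.0005*257) = 789.713 m/s
E = 0.5*m*v^2 = 0.5*0.022*789.713^2 = 6860 J

6860 J


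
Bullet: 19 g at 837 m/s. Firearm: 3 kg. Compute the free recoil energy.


v_r = m_p*v_p/m_gun = 0.019*837/3 = 5.301 m/s, E_r = 0.5*m_gun*v_r^2 = 0.5*3*5.301^2 = 42.15 J

42.15 J


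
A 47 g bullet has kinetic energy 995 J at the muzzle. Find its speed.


v = sqrt(2*E/m) = sqrt(2*995/0.047) = 205.8 m/s

205.8 m/s


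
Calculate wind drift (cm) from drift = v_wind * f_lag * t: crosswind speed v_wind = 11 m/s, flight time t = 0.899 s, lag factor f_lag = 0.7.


drift = v_wind * lag * t = 11 * 0.7 * 0.899 = 6.9223 m ≈ 692.2 cm

692.2 cm


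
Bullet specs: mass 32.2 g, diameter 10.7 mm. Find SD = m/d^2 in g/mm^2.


SD = m/d^2 = 32.2/10.7^2 = 0.2812 g/mm^2

0.2812 g/mm^2


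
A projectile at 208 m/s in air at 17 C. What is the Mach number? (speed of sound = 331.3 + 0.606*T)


a = 331.3 + 0.606*(17) = 341.602 m/s
M = v/a = 208/341.602 = 0.6089

0.6089


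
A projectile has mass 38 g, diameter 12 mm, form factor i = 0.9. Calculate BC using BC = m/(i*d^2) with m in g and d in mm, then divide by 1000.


BC = m/(i*d^2*1000) = 38/(0.9 * 12^2 * 1000) = 0.0002932

0.0002932


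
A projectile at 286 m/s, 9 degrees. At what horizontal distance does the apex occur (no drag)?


R = v0^2*sin(2*theta)/g = 286^2*sin(2*9°)/9.81 = 2576.59 m
apex_dist = R/2 = 2576.59/2 = 1288 m

1288 m


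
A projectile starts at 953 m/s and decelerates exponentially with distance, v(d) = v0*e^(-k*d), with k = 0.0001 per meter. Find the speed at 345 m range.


v = v0*exp(-k*d) = 953*exp(-0.0001*345) = 920.7 m/s

920.7 m/s


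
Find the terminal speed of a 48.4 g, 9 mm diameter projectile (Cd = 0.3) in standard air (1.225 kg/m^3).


A = pi*(d/2)^2 = pi*(9/2000)^2 = 6.36173e-05 m^2
vt = sqrt(2mg/(Cd*rho*A)) = sqrt(2*0.0484*9.81/(0.3 * 1.225 * 6.36173e-05)) = 201.5 m/s

201.5 m/s


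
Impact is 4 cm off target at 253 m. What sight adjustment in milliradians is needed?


1 mrad subtends 1 cm per 10 m of range, so adj = error_cm / (dist_m / 10) = 4 / (253/10) = 0.1581 mrad

0.1581 mrad


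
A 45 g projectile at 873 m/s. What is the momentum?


p = m*v = 0.045*873 = 39.28 kg·m/s

39.28 kg·m/s


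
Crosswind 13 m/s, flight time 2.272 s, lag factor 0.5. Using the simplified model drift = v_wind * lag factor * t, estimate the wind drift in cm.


drift = v_wind * lag * t = 13 * 0.5 * 2.272 = 14.768 m ≈ 1477 cm

1477 cm


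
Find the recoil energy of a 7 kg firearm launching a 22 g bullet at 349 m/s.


v_r = m_p*v_p/m_gun = 0.022*349/7 = 1.09686 m/s, E_r = 0.5*m_gun*v_r^2 = 0.5*7*1.09686^2 = 4.211 J

4.211 J


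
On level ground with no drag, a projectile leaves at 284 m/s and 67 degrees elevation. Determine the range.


R = v0^2 * sin(2*theta) / g = 284^2 * sin(2*67°) / 9.81 = 5914 m

5914 m


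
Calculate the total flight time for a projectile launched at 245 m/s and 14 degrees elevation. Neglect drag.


T = 2*v0*sin(theta)/g = 2*245*sin(14°)/9.81 = 12.08 s

12.08 s


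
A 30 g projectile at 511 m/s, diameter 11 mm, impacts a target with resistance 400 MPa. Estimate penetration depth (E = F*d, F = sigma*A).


A = pi*(d/2)^2 = pi*(11/2)^2 = 95.0332 mm^2
E = 0.5*m*v^2 = 0.5*0.03*511^2 = 3916.82 J
depth = E/(sigma*A) = 3916.82 J / (400 MPa * 95.0332 mm^2) = 3916.82/(400 * 95.0332) m = 0.103038 m ≈ 103 mm

103 mm


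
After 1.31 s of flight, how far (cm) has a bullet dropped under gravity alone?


drop = 0.5*g*t^2 = 0.5*9.81*1.31^2 = 8.41747 m ≈ 841.7 cm

841.7 cm


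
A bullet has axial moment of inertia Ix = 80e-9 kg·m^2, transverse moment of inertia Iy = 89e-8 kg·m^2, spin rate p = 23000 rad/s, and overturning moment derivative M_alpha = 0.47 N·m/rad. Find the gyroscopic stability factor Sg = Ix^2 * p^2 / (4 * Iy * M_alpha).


Sg = Ix^2 * p^2 / (4 * Iy * M_alpha) = (80e-9)^2 * 23000^2 / (4 * 89e-8 * 0.47) = 2.023

2.023


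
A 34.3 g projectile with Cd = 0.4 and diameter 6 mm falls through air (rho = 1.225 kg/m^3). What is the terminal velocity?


A = pi*(d/2)^2 = pi*(6/2000)^2 = 2.82743e-05 m^2
vt = sqrt(2mg/(Cd*rho*A)) = sqrt(2*0.0343*9.81/(0.4 * 1.225 * 2.82743e-05)) = 220.4 m/s

220.4 m/s


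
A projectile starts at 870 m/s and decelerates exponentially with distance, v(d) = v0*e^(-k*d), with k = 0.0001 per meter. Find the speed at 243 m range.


v = v0*exp(-k*d) = 870*exp(-0.0001*243) = 849.1 m/s

849.1 m/s


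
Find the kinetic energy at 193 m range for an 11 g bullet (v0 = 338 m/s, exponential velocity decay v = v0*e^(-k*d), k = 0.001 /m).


v = v0*exp(-k*d) = 338*exp(-0.001*193) = 278.675 m/s
E = 0.5*m*v^2 = 0.5*0.011*278.675^2 = 427.1 J

427.1 J


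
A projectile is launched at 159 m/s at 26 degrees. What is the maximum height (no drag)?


H = (v0*sin(theta))^2 / (2g) = (159*sin(26°))^2 / (2*9.81) = 247.6 m

247.6 m


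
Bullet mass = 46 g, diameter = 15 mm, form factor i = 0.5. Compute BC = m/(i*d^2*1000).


BC = m/(i*d^2*1000) = 46/(0.5 * 15^2 * 1000) = 0.0004089

0.0004089


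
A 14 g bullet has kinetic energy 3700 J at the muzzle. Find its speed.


v = sqrt(2*E/m) = sqrt(2*3700/0.014) = 727 m/s

727 m/s


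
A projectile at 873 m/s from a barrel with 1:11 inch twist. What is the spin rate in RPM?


twist_m = 11*0.0254 = 0.2794 m
spin = v/twist = 873/0.2794 = 3124.553 rev/s
RPM = spin*60 = 3124.553*60 ≈ 187473 RPM

187473 RPM


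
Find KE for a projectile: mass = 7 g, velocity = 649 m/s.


E = 0.5*m*v^2 = 0.5*0.007*649^2 = 1474 J

1474 J


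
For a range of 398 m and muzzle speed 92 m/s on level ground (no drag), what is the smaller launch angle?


sin(2*theta) = R*g/v0^2 = 398*9.81/92^2 = 0.461293, theta = arcsin(0.461293)/2 = 13.74°

13.74 degrees


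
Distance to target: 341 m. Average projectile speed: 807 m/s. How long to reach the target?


t = d/v = 341/807 = 0.4226 s

0.4226 s


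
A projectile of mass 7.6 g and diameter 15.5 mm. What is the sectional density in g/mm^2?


SD = m/d^2 = 7.6/15.5^2 = 0.03163 g/mm^2

0.03163 g/mm^2


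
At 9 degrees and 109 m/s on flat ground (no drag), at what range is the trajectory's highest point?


R = v0^2*sin(2*theta)/g = 109^2*sin(2*9°)/9.81 = 374.254 m
apex_dist = R/2 = 374.254/2 = 187.1 m

187.1 m


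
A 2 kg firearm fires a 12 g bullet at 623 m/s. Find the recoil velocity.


v_recoil = m_p * v_p / m_gun = 0.012 * 623 / 2 = 3.738 m/s

3.738 m/s


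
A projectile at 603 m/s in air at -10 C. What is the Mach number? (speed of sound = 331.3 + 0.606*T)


a = 331.3 + 0.606*(-10) = 325.24 m/s
M = v/a = 603/325.24 = 1.854

1.854


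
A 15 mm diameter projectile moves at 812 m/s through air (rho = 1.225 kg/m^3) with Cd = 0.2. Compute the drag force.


A = pi*(d/2)^2 = pi*(15/2000)^2 = 1.76715e-04 m^2
Fd = 0.5*Cd*rho*A*v^2 = 0.5*0.2*1.225*1.76715e-04*812^2 = 14.27 N

14.27 N


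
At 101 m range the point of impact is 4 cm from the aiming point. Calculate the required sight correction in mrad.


1 mrad subtends 1 cm per 10 m of range, so adj = error_cm / (dist_m / 10) = 4 / (101/10) = 0.396 mrad

0.396 mrad


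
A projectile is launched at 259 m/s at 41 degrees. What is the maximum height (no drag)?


H = (v0*sin(theta))^2 / (2g) = (259*sin(41°))^2 / (2*9.81) = 1472 m

1472 m


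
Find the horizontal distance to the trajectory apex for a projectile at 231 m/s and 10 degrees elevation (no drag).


R = v0^2*sin(2*theta)/g = 231^2*sin(2*10°)/9.81 = 1860.4 m
apex_dist = R/2 = 1860.4/2 = 930.2 m

930.2 m


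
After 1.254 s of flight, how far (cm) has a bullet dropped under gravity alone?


drop = 0.5*g*t^2 = 0.5*9.81*1.254^2 = 7.71319 m ≈ 771.3 cm

771.3 cm


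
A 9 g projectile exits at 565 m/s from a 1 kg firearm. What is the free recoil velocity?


v_recoil = m_p * v_p / m_gun = 0.009 * 565 / 1 = 5.085 m/s

5.085 m/s


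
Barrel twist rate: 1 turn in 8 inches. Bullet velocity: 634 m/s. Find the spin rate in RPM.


twist_m = 8*0.0254 = 0.2032 m
spin = v/twist = 634/0.2032 = 3120.079 rev/s
RPM = spin*60 = 3120.079*60 ≈ 187205 RPM

187205 RPM


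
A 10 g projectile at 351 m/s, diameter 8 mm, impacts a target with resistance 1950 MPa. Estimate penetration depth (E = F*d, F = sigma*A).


A = pi*(d/2)^2 = pi*(8/2)^2 = 50.2655 mm^2
E = 0.5*m*v^2 = 0.5*0.01*351^2 = 616.005 J
depth = E/(sigma*A) = 616.005 J / (1950 MPa * 50.2655 mm^2) = 616.005/(1950 * 50.2655) m = 0.00628463 m ≈ 6.285 mm

6.285 mm


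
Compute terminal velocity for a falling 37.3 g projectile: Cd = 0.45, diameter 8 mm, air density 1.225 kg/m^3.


A = pi*(d/2)^2 = pi*(8/2000)^2 = 5.02655e-05 m^2
vt = sqrt(2mg/(Cd*rho*A)) = sqrt(2*0.0373*9.81/(0.45 * 1.225 * 5.02655e-05)) = 162.5 m/s

162.5 m/s


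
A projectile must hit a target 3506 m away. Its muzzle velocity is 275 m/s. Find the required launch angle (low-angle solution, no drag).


sin(2*theta) = R*g/v0^2 = 3506*9.81/275^2 = 0.454795, theta = arcsin(0.454795)/2 = 13.53°

13.53 degrees


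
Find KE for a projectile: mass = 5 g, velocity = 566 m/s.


E = 0.5*m*v^2 = 0.5*0.005*566^2 = 800.9 J

800.9 J


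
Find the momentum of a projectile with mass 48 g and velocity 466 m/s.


p = m*v = 0.048*466 = 22.37 kg·m/s

22.37 kg·m/s


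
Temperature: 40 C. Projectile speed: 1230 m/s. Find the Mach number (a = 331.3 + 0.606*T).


a = 331.3 + 0.606*(40) = 355.54 m/s
M = v/a = 1230/355.54 = 3.46

3.46


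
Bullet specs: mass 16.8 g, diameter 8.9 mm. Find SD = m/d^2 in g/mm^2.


SD = m/d^2 = 16.8/8.9^2 = 0.2121 g/mm^2

0.2121 g/mm^2


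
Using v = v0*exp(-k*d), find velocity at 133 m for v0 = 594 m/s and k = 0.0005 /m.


v = v0*exp(-k*d) = 594*exp(-0.0005*133) = 555.8 m/s

555.8 m/s


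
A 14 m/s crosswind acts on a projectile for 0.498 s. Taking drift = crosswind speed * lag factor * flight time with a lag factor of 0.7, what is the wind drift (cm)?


drift = v_wind * lag * t = 14 * 0.7 * 0.498 = 4.8804 m ≈ 488 cm

488 cm


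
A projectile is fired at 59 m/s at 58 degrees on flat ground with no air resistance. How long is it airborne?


T = 2*v0*sin(theta)/g = 2*59*sin(58°)/9.81 = 10.2 s

10.2 s


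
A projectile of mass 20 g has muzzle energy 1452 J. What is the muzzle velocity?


v = sqrt(2*E/m) = sqrt(2*1452/0.02) = 381.1 m/s

381.1 m/s


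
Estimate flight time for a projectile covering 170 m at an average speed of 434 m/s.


t = d/v = 170/434 = 0.3917 s

0.3917 s


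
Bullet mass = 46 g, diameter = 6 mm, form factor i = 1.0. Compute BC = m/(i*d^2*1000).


BC = m/(i*d^2*1000) = 46/(1.0 * 6^2 * 1000) = 0.001278

0.001278


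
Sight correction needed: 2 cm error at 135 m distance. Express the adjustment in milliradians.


1 mrad subtends 1 cm per 10 m of range, so adj = error_cm / (dist_m / 10) = 2 / (135/10) = 0.1481 mrad

0.1481 mrad


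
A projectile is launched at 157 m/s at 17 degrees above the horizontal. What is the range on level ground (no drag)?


R = v0^2 * sin(2*theta) / g = 157^2 * sin(2*17°) / 9.81 = 1405 m

1405 m


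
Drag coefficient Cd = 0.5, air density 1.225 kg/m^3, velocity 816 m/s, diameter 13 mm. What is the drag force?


A = pi*(d/2)^2 = pi*(13/2000)^2 = 1.32732e-04 m^2
Fd = 0.5*Cd*rho*A*v^2 = 0.5*0.5*1.225*1.32732e-04*816^2 = 27.07 N

27.07 N


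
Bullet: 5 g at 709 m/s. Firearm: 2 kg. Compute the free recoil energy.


v_r = m_p*v_p/m_gun = 0.005*709/2 = 1.7725 m/s, E_r = 0.5*m_gun*v_r^2 = 0.5*2*1.7725^2 = 3.142 J

3.142 J


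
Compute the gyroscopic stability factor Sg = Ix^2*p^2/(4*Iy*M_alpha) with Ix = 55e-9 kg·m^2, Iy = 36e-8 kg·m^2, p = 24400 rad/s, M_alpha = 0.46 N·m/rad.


Sg = Ix^2 * p^2 / (4 * Iy * M_alpha) = (55e-9)^2 * 24400^2 / (4 * 36e-8 * 0.46) = 2.719

2.719


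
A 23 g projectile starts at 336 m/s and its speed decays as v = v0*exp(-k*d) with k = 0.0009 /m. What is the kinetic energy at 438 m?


v = v0*exp(-k*d) = 336*exp(-0.0009*438) = 226.538 m/s
E = 0.5*m*v^2 = 0.5*0.023*226.538^2 = 590.2 J

590.2 J


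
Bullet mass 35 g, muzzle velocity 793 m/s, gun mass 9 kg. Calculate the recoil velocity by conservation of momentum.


v_recoil = m_p * v_p / m_gun = 0.035 * 793 / 9 = 3.084 m/s

3.084 m/s


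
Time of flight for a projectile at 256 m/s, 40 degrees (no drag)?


T = 2*v0*sin(theta)/g = 2*256*sin(40°)/9.81 = 33.55 s

33.55 s


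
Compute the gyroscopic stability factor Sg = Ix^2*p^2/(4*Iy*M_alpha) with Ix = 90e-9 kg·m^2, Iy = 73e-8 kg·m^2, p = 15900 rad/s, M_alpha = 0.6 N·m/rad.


Sg = Ix^2 * p^2 / (4 * Iy * M_alpha) = (90e-9)^2 * 15900^2 / (4 * 73e-8 * 0.6) = 1.169

1.169


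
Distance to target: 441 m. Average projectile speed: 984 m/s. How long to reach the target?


t = d/v = 441/984 = 0.4482 s

0.4482 s


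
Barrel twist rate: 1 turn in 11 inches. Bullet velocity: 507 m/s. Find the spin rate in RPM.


twist_m = 11*0.0254 = 0.2794 m
spin = v/twist = 507/0.2794 = 1814.603 rev/s
RPM = spin*60 = 1814.603*60 ≈ 108876 RPM

108876 RPM


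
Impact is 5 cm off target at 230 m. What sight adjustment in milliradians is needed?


1 mrad subtends 1 cm per 10 m of range, so adj = error_cm / (dist_m / 10) = 5 / (230/10) = 0.2174 mrad

0.2174 mrad


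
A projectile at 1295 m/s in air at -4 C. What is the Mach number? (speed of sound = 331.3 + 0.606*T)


a = 331.3 + 0.606*(-4) = 328.876 m/s
M = v/a = 1295/328.876 = 3.938

3.938


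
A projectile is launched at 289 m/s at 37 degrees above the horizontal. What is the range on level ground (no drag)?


R = v0^2 * sin(2*theta) / g = 289^2 * sin(2*37°) / 9.81 = 8184 m

8184 m


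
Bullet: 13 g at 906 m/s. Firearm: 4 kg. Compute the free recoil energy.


v_r = m_p*v_p/m_gun = 0.013*906/4 = 2.9445 m/s, E_r = 0.5*m_gun*v_r^2 = 0.5*4*2.9445^2 = 17.34 J

17.34 J


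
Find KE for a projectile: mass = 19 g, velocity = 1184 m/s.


E = 0.5*m*v^2 = 0.5*0.019*1184^2 = 13318 J

13318 J


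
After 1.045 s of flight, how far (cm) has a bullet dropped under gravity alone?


drop = 0.5*g*t^2 = 0.5*9.81*1.045^2 = 5.35638 m ≈ 535.6 cm

535.6 cm


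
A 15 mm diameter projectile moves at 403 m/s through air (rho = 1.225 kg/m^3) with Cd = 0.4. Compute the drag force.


A = pi*(d/2)^2 = pi*(15/2000)^2 = 1.76715e-04 m^2
Fd = 0.5*Cd*rho*A*v^2 = 0.5*0.4*1.225*1.76715e-04*403^2 = 7.032 N

7.032 N


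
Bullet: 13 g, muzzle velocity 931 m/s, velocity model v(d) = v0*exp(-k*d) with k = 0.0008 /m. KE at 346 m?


v = v0*exp(-k*d) = 931*exp(-0.0008*346) = 705.89 m/s
E = 0.5*m*v^2 = 0.5*0.013*705.89^2 = 3239 J

3239 J


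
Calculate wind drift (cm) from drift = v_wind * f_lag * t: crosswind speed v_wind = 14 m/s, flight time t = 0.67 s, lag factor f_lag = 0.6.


drift = v_wind * lag * t = 14 * 0.6 * 0.67 = 5.628 m ≈ 562.8 cm

562.8 cm


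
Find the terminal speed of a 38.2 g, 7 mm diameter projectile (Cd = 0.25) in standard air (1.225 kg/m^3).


A = pi*(d/2)^2 = pi*(7/2000)^2 = 3.84845e-05 m^2
vt = sqrt(2mg/(Cd*rho*A)) = sqrt(2*0.0382*9.81/(0.25 * 1.225 * 3.84845e-05)) = 252.2 m/s

252.2 m/s


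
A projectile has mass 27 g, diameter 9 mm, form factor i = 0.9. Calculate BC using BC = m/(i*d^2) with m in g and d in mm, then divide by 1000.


BC = m/(i*d^2*1000) = 27/(0.9 * 9^2 * 1000) = 0.0003704

0.0003704


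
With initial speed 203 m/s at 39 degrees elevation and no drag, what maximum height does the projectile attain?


H = (v0*sin(theta))^2 / (2g) = (203*sin(39°))^2 / (2*9.81) = 831.8 m

831.8 m


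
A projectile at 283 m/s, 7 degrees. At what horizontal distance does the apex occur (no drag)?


R = v0^2*sin(2*theta)/g = 283^2*sin(2*7°)/9.81 = 1975.05 m
apex_dist = R/2 = 1975.05/2 = 987.5 m

987.5 m


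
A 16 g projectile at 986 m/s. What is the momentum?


p = m*v = 0.016*986 = 15.78 kg·m/s

15.78 kg·m/s


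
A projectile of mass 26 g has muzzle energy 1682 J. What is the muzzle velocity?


v = sqrt(2*E/m) = sqrt(2*1682/0.026) = 359.7 m/s

359.7 m/s


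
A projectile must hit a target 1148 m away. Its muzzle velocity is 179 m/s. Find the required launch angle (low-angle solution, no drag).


sin(2*theta) = R*g/v0^2 = 1148*9.81/179^2 = 0.351483, theta = arcsin(0.351483)/2 = 10.29°

10.29 degrees


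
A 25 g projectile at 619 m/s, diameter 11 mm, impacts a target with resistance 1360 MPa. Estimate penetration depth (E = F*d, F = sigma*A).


A = pi*(d/2)^2 = pi*(11/2)^2 = 95.0332 mm^2
E = 0.5*m*v^2 = 0.5*0.025*619^2 = 4789.51 J
depth = E/(sigma*A) = 4789.51 J / (1360 MPa * 95.0332 mm^2) = 4789.51/(1360 * 95.0332) m = 0.0370576 m ≈ 37.06 mm

37.06 mm


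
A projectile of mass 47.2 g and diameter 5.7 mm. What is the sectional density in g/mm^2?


SD = m/d^2 = 47.2/5.7^2 = 1.453 g/mm^2

1.453 g/mm^2


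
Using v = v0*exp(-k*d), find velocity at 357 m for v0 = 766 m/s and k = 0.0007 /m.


v = v0*exp(-k*d) = 766*exp(-0.0007*357) = 596.6 m/s

596.6 m/s


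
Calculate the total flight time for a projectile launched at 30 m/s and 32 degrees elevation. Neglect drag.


T = 2*v0*sin(theta)/g = 2*30*sin(32°)/9.81 = 3.241 s

3.241 s


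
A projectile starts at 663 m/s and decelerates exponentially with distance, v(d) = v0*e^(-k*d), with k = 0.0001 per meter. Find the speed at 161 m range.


v = v0*exp(-k*d) = 663*exp(-0.0001*161) = 652.4 m/s

652.4 m/s


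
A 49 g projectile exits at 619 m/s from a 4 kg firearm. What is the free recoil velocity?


v_recoil = m_p * v_p / m_gun = 0.049 * 619 / 4 = 7.583 m/s

7.583 m/s


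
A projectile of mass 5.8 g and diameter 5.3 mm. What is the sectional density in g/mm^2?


SD = m/d^2 = 5.8/5.3^2 = 0.2065 g/mm^2

0.2065 g/mm^2


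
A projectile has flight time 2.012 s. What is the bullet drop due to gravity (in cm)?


drop = 0.5*g*t^2 = 0.5*9.81*2.012^2 = 19.8561 m ≈ 1986 cm

1986 cm


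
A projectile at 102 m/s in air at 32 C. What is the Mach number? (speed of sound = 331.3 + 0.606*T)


a = 331.3 + 0.606*(32) = 350.692 m/s
M = v/a = 102/350.692 = 0.2909

0.2909


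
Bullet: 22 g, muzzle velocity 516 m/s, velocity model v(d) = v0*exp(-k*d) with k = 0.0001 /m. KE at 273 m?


v = v0*exp(-k*d) = 516*exp(-0.0001*273) = 502.104 m/s
E = 0.5*m*v^2 = 0.5*0.022*502.104^2 = 2773 J

2773 J


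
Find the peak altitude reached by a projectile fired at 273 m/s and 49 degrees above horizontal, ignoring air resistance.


H = (v0*sin(theta))^2 / (2g) = (273*sin(49°))^2 / (2*9.81) = 2164 m

2164 m


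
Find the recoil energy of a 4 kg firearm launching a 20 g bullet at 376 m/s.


v_r = m_p*v_p/m_gun = 0.02*376/4 = 1.88 m/s, E_r = 0.5*m_gun*v_r^2 = 0.5*4*1.88^2 = 7.069 J

7.069 J


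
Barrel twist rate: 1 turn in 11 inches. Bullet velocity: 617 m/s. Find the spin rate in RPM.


twist_m = 11*0.0254 = 0.2794 m
spin = v/twist = 617/0.2794 = 2208.304 rev/s
RPM = spin*60 = 2208.304*60 ≈ 132498 RPM

132498 RPM


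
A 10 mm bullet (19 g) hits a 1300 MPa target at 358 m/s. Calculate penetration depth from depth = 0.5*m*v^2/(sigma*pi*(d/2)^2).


A = pi*(d/2)^2 = pi*(10/2)^2 = 78.5398 mm^2
E = 0.5*m*v^2 = 0.5*0.019*358^2 = 1217.56 J
depth = E/(sigma*A) = 1217.56 J / (1300 MPa * 78.5398 mm^2) = 1217.56/(1300 * 78.5398) m = 0.0119249 m ≈ 11.92 mm

11.92 mm


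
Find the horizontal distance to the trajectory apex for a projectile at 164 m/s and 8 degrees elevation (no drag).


R = v0^2*sin(2*theta)/g = 164^2*sin(2*8°)/9.81 = 755.713 m
apex_dist = R/2 = 755.713/2 = 377.9 m

377.9 m


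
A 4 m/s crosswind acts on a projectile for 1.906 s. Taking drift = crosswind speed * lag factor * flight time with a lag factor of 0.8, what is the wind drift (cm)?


drift = v_wind * lag * t = 4 * 0.8 * 1.906 = 6.0992 m ≈ 609.9 cm

609.9 cm


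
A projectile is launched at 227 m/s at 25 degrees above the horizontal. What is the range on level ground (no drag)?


R = v0^2 * sin(2*theta) / g = 227^2 * sin(2*25°) / 9.81 = 4024 m

4024 m


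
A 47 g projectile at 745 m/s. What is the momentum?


p = m*v = 0.047*745 = 35.02 kg·m/s

35.02 kg·m/s


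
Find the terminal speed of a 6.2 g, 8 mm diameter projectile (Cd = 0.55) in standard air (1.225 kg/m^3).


A = pi*(d/2)^2 = pi*(8/2000)^2 = 5.02655e-05 m^2
vt = sqrt(2mg/(Cd*rho*A)) = sqrt(2*0.0062*9.81/(0.55 * 1.225 * 5.02655e-05)) = 59.93 m/s

59.93 m/s


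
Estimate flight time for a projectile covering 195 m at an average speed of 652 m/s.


t = d/v = 195/652 = 0.2991 s

0.2991 s


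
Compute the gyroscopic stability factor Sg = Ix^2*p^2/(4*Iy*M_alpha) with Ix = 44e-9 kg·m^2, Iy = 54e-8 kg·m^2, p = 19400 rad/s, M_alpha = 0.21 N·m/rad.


Sg = Ix^2 * p^2 / (4 * Iy * M_alpha) = (44e-9)^2 * 19400^2 / (4 * 54e-8 * 0.21) = 1.606

1.606


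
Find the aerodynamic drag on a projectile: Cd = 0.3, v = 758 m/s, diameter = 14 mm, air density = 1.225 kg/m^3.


A = pi*(d/2)^2 = pi*(14/2000)^2 = 1.53938e-04 m^2
Fd = 0.5*Cd*rho*A*v^2 = 0.5*0.3*1.225*1.53938e-04*758^2 = 16.25 N

16.25 N


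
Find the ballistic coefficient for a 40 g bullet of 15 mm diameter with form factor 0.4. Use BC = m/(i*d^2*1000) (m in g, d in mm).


BC = m/(i*d^2*1000) = 40/(0.4 * 15^2 * 1000) = 0.0004444

0.0004444


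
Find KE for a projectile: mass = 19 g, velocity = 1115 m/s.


E = 0.5*m*v^2 = 0.5*0.019*1115^2 = 11811 J

11811 J


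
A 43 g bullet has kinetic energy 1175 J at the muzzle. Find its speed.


v = sqrt(2*E/m) = sqrt(2*1175/0.043) = 233.8 m/s

233.8 m/s


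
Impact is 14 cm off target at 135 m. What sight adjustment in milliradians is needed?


1 mrad subtends 1 cm per 10 m of range, so adj = error_cm / (dist_m / 10) = 14 / (135/10) = 1.037 mrad

1.037 mrad


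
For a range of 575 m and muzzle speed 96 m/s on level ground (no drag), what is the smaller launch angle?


sin(2*theta) = R*g/v0^2 = 575*9.81/96^2 = 0.612061, theta = arcsin(0.612061)/2 = 18.87°

18.87 degrees


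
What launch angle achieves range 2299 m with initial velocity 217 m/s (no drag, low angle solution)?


sin(2*theta) = R*g/v0^2 = 2299*9.81/217^2 = 0.478948, theta = arcsin(0.478948)/2 = 14.31°

14.31 degrees


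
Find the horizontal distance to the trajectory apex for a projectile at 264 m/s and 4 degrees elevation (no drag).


R = v0^2*sin(2*theta)/g = 264^2*sin(2*4°)/9.81 = 988.767 m
apex_dist = R/2 = 988.767/2 = 494.4 m

494.4 m


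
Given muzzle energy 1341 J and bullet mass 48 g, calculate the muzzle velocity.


v = sqrt(2*E/m) = sqrt(2*1341/0.048) = 236.4 m/s

236.4 m/s


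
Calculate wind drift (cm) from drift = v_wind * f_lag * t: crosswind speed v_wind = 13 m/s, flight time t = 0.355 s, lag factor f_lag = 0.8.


drift = v_wind * lag * t = 13 * 0.8 * 0.355 = 3.692 m ≈ 369.2 cm

369.2 cm


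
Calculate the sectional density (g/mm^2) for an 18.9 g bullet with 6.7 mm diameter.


SD = m/d^2 = 18.9/6.7^2 = 0.421 g/mm^2

0.421 g/mm^2


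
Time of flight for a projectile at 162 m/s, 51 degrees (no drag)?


T = 2*v0*sin(theta)/g = 2*162*sin(51°)/9.81 = 25.67 s

25.67 s


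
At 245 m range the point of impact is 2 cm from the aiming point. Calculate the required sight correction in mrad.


1 mrad subtends 1 cm per 10 m of range, so adj = error_cm / (dist_m / 10) = 2 / (245/10) = 0.08163 mrad

0.08163 mrad


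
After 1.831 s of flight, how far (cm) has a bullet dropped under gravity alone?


drop = 0.5*g*t^2 = 0.5*9.81*1.831^2 = 16.4443 m ≈ 1644 cm

1644 cm


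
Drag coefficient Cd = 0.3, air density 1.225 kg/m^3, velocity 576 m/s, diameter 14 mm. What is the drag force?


A = pi*(d/2)^2 = pi*(14/2000)^2 = 1.53938e-04 m^2
Fd = 0.5*Cd*rho*A*v^2 = 0.5*0.3*1.225*1.53938e-04*576^2 = 9.385 N

9.385 N


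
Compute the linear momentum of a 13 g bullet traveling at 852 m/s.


p = m*v = 0.013*852 = 11.08 kg·m/s

11.08 kg·m/s


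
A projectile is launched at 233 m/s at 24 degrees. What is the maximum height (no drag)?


H = (v0*sin(theta))^2 / (2g) = (233*sin(24°))^2 / (2*9.81) = 457.8 m

457.8 m


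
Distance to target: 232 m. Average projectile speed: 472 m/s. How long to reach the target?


t = d/v = 232/472 = 0.4915 s

0.4915 s


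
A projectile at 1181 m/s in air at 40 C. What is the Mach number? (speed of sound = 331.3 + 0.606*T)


a = 331.3 + 0.606*(40) = 355.54 m/s
M = v/a = 1181/355.54 = 3.322

3.322


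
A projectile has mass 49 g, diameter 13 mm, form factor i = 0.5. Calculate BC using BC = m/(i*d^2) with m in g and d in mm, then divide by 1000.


BC = m/(i*d^2*1000) = 49/(0.5 * 13^2 * 1000) = 0.0005799

0.0005799


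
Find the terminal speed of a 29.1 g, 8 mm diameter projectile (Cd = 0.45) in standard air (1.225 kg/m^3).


A = pi*(d/2)^2 = pi*(8/2000)^2 = 5.02655e-05 m^2
vt = sqrt(2mg/(Cd*rho*A)) = sqrt(2*0.0291*9.81/(0.45 * 1.225 * 5.02655e-05)) = 143.5 m/s

143.5 m/s


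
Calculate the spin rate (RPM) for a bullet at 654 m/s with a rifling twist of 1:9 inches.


twist_m = 9*0.0254 = 0.2286 m
spin = v/twist = 654/0.2286 = 2860.892 rev/s
RPM = spin*60 = 2860.892*60 ≈ 171654 RPM

171654 RPM


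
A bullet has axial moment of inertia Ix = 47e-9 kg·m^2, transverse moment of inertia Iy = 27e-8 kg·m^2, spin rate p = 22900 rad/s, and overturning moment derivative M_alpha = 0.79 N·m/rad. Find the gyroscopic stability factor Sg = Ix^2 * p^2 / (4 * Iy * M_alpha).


Sg = Ix^2 * p^2 / (4 * Iy * M_alpha) = (47e-9)^2 * 22900^2 / (4 * 27e-8 * 0.79) = 1.358

1.358


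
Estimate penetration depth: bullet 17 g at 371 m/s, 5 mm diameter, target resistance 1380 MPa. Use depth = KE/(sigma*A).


A = pi*(d/2)^2 = pi*(5/2)^2 = 19.635 mm^2
E = 0.5*m*v^2 = 0.5*0.017*371^2 = 1169.95 J
depth = E/(sigma*A) = 1169.95 J / (1380 MPa * 19.635 mm^2) = 1169.95/(1380 * 19.635) m = 0.0431775 m ≈ 43.18 mm

43.18 mm


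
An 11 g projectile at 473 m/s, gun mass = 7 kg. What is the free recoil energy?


v_r = m_p*v_p/m_gun = 0.011*473/7 = 0.743286 m/s, E_r = 0.5*m_gun*v_r^2 = 0.5*7*0.743286^2 = 1.934 J

1.934 J


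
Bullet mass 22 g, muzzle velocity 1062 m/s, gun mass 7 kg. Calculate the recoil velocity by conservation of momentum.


v_recoil = m_p * v_p / m_gun = 0.022 * 1062 / 7 = 3.338 m/s

3.338 m/s


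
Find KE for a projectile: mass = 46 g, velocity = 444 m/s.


E = 0.5*m*v^2 = 0.5*0.046*444^2 = 4534 J

4534 J


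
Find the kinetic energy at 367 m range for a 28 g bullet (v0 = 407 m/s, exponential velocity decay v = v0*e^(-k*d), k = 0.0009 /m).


v = v0*exp(-k*d) = 407*exp(-0.0009*367) = 292.514 m/s
E = 0.5*m*v^2 = 0.5*0.028*292.514^2 = 1198 J

1198 J


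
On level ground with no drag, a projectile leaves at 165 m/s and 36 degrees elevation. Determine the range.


R = v0^2 * sin(2*theta) / g = 165^2 * sin(2*36°) / 9.81 = 2639 m

2639 m


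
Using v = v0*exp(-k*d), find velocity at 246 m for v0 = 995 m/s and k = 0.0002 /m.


v = v0*exp(-k*d) = 995*exp(-0.0002*246) = 947.2 m/s

947.2 m/s


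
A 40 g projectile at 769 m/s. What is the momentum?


p = m*v = 0.04*769 = 30.76 kg·m/s

30.76 kg·m/s


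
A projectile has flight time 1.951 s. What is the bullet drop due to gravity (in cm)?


drop = 0.5*g*t^2 = 0.5*9.81*1.951^2 = 18.6704 m ≈ 1867 cm

1867 cm


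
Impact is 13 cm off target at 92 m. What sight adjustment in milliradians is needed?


1 mrad subtends 1 cm per 10 m of range, so adj = error_cm / (dist_m / 10) = 13 / (92/10) = 1.413 mrad

1.413 mrad


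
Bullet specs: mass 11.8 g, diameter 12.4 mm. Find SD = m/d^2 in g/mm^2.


SD = m/d^2 = 11.8/12.4^2 = 0.07674 g/mm^2

0.07674 g/mm^2


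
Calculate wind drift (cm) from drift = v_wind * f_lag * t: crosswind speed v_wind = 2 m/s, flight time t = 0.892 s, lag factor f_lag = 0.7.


drift = v_wind * lag * t = 2 * 0.7 * 0.892 = 1.2488 m ≈ 124.9 cm

124.9 cm


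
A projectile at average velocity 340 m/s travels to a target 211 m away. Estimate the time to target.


t = d/v = 211/340 = 0.6206 s

0.6206 s


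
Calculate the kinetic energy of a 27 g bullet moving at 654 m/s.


E = 0.5*m*v^2 = 0.5*0.027*654^2 = 5774 J

5774 J


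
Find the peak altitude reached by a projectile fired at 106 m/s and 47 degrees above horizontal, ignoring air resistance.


H = (v0*sin(theta))^2 / (2g) = (106*sin(47°))^2 / (2*9.81) = 306.3 m

306.3 m


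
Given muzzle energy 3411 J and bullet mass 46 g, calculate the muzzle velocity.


v = sqrt(2*E/m) = sqrt(2*3411/0.046) = 385.1 m/s

385.1 m/s


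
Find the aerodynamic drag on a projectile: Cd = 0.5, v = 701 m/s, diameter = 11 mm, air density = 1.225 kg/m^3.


A = pi*(d/2)^2 = pi*(11/2000)^2 = 9.50332e-05 m^2
Fd = 0.5*Cd*rho*A*v^2 = 0.5*0.5*1.225*9.50332e-05*701^2 = 14.3 N

14.3 N


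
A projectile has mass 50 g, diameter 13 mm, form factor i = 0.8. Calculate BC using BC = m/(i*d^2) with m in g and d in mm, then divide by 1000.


BC = m/(i*d^2*1000) = 50/(0.8 * 13^2 * 1000) = 0.0003698

0.0003698


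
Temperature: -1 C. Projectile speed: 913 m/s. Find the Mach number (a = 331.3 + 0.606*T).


a = 331.3 + 0.606*(-1) = 330.694 m/s
M = v/a = 913/330.694 = 2.761

2.761


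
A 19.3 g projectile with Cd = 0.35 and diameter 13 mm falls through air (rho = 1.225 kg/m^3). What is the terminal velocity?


A = pi*(d/2)^2 = pi*(13/2000)^2 = 1.32732e-04 m^2
vt = sqrt(2mg/(Cd*rho*A)) = sqrt(2*0.0193*9.81/(0.35 * 1.225 * 1.32732e-04)) = 81.57 m/s

81.57 m/s


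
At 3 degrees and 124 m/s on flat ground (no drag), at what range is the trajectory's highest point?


R = v0^2*sin(2*theta)/g = 124^2*sin(2*3°)/9.81 = 163.836 m
apex_dist = R/2 = 163.836/2 = 81.92 m

81.92 m


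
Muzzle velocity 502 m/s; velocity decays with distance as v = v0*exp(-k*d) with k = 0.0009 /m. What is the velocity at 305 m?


v = v0*exp(-k*d) = 502*exp(-0.0009*305) = 381.5 m/s

381.5 m/s


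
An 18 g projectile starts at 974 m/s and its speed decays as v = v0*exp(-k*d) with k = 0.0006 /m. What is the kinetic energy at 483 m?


v = v0*exp(-k*d) = 974*exp(-0.0006*483) = 728.954 m/s
E = 0.5*m*v^2 = 0.5*0.018*728.954^2 = 4782 J

4782 J


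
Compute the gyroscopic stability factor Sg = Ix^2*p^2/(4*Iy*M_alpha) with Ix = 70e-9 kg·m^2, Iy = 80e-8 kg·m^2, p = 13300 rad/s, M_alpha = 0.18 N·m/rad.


Sg = Ix^2 * p^2 / (4 * Iy * M_alpha) = (70e-9)^2 * 13300^2 / (4 * 80e-8 * 0.18) = 1.505

1.505


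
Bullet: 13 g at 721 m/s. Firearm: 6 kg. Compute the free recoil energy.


v_r = m_p*v_p/m_gun = 0.013*721/6 = 1.56217 m/s, E_r = 0.5*m_gun*v_r^2 = 0.5*6*1.56217^2 = 7.321 J

7.321 J


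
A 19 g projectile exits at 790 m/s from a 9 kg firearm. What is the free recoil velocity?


v_recoil = m_p * v_p / m_gun = 0.019 * 790 / 9 = 1.668 m/s

1.668 m/s


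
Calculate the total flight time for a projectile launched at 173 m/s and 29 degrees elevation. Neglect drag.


T = 2*v0*sin(theta)/g = 2*173*sin(29°)/9.81 = 17.1 s

17.1 s


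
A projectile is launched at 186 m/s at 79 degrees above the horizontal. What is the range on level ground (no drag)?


R = v0^2 * sin(2*theta) / g = 186^2 * sin(2*79°) / 9.81 = 1321 m

1321 m


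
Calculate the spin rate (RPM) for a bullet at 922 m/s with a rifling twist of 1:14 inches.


twist_m = 14*0.0254 = 0.3556 m
spin = v/twist = 922/0.3556 = 2592.801 rev/s
RPM = spin*60 = 2592.801*60 ≈ 155568 RPM

155568 RPM


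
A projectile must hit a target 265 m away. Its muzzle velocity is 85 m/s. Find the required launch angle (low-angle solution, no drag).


sin(2*theta) = R*g/v0^2 = 265*9.81/85^2 = 0.359813, theta = arcsin(0.359813)/2 = 10.54°

10.54 degrees


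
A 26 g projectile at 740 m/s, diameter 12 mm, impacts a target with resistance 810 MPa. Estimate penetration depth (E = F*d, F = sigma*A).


A = pi*(d/2)^2 = pi*(12/2)^2 = 113.097 mm^2
E = 0.5*m*v^2 = 0.5*0.026*740^2 = 7118.8 J
depth = E/(sigma*A) = 7118.8 J / (810 MPa * 113.097 mm^2) = 7118.8/(810 * 113.097) m = 0.0777087 m ≈ 77.71 mm

77.71 mm


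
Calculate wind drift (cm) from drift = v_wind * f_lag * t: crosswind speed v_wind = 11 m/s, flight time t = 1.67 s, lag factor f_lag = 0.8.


drift = v_wind * lag * t = 11 * 0.8 * 1.67 = 14.696 m ≈ 1470 cm

1470 cm


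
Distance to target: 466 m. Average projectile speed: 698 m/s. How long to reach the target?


t = d/v = 466/698 = 0.6676 s

0.6676 s


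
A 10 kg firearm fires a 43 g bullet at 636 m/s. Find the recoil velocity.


v_recoil = m_p * v_p / m_gun = 0.043 * 636 / 10 = 2.735 m/s

2.735 m/s


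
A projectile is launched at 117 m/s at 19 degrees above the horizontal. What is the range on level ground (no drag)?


R = v0^2 * sin(2*theta) / g = 117^2 * sin(2*19°) / 9.81 = 859.1 m

859.1 m


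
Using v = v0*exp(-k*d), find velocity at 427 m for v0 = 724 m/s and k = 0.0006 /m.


v = v0*exp(-k*d) = 724*exp(-0.0006*427) = 560.4 m/s

560.4 m/s


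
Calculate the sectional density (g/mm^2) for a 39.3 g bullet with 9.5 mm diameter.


SD = m/d^2 = 39.3/9.5^2 = 0.4355 g/mm^2

0.4355 g/mm^2


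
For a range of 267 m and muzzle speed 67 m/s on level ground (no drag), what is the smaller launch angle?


sin(2*theta) = R*g/v0^2 = 267*9.81/67^2 = 0.583486, theta = arcsin(0.583486)/2 = 17.85°

17.85 degrees


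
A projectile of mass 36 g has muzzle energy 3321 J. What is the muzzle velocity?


v = sqrt(2*E/m) = sqrt(2*3321/0.036) = 429.5 m/s

429.5 m/s


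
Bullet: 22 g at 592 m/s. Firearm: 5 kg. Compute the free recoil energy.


v_r = m_p*v_p/m_gun = 0.022*592/5 = 2.6048 m/s, E_r = 0.5*m_gun*v_r^2 = 0.5*5*2.6048^2 = 16.96 J

16.96 J


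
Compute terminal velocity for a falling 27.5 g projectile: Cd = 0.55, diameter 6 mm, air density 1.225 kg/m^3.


A = pi*(d/2)^2 = pi*(6/2000)^2 = 2.82743e-05 m^2
vt = sqrt(2mg/(Cd*rho*A)) = sqrt(2*0.0275*9.81/(0.55 * 1.225 * 2.82743e-05)) = 168.3 m/s

168.3 m/s


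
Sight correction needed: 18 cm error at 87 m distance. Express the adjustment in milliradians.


1 mrad subtends 1 cm per 10 m of range, so adj = error_cm / (dist_m / 10) = 18 / (87/10) = 2.069 mrad

2.069 mrad


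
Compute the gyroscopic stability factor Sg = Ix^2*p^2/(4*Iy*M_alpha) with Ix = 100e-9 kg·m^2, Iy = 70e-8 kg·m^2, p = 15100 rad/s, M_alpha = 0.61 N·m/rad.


Sg = Ix^2 * p^2 / (4 * Iy * M_alpha) = (100e-9)^2 * 15100^2 / (4 * 70e-8 * 0.61) = 1.335

1.335


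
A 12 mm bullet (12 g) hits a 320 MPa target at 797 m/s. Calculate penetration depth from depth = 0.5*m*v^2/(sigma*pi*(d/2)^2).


A = pi*(d/2)^2 = pi*(12/2)^2 = 113.097 mm^2
E = 0.5*m*v^2 = 0.5*0.012*797^2 = 3811.25 J
depth = E/(sigma*A) = 3811.25 J / (320 MPa * 113.097 mm^2) = 3811.25/(320 * 113.097) m = 0.105309 m ≈ 105.3 mm

105.3 mm


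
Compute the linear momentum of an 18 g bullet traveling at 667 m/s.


p = m*v = 0.018*667 = 12.01 kg·m/s

12.01 kg·m/s


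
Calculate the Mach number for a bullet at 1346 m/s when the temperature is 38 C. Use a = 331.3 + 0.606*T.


a = 331.3 + 0.606*(38) = 354.328 m/s
M = v/a = 1346/354.328 = 3.799

3.799


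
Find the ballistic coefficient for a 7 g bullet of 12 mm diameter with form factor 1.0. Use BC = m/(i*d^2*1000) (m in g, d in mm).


BC = m/(i*d^2*1000) = 7/(1.0 * 12^2 * 1000) = 4.861e-05

4.861e-05


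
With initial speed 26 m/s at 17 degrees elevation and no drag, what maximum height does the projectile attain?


H = (v0*sin(theta))^2 / (2g) = (26*sin(17°))^2 / (2*9.81) = 2.945 m

2.945 m


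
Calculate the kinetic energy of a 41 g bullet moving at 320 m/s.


E = 0.5*m*v^2 = 0.5*0.041*320^2 = 2099 J

2099 J
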